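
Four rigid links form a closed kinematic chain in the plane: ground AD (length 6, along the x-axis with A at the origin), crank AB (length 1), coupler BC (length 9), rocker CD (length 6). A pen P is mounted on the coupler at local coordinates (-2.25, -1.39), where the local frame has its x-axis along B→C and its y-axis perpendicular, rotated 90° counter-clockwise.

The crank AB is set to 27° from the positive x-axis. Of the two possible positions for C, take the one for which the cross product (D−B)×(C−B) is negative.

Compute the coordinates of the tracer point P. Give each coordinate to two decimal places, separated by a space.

-1.69 1.04

A=(0,0), D=(6.00,0)
B = A + 1.00·(cos27°, sin27°) = (0.8910, 0.4540)
|BD| = 5.1291
circle(B,9.00) ∩ circle(D,6.00): a=6.9513, h=5.7166
  candidates: C₊=(8.3210,5.5329) cross=29.321; C₋=(7.3090,-5.8555) cross=-29.321
  mode - wants cross < 0 → take C=(7.3090,-5.8555) (cross=-29.321)
ex = (C−B)/|BC| = (0.7131,-0.7011); ey = (0.7011,0.7131)
P = B + -2.25·ex + -1.39·ey = (-1.6880,1.0401)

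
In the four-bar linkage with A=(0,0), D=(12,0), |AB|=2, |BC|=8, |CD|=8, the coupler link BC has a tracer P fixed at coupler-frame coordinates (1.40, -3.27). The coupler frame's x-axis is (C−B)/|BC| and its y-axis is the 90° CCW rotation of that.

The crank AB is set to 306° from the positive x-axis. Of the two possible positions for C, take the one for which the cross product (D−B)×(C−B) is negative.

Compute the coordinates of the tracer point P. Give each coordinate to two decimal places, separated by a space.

A=(0,0), D=(12.00,0)
B = A + 2.00·(cos306°, sin306°) = (1.1756, -1.6180)
|BD| = 10.9447
circle(B,8.00) ∩ circle(D,8.00): a=5.4723, h=5.8355
  candidates: C₊=(5.7251,4.9624) cross=63.868; C₋=(7.4505,-6.5804) cross=-63.868
  mode - wants cross < 0 → take C=(7.4505,-6.5804) (cross=-63.868)
ex = (C−B)/|BC| = (0.7844,-0.6203); ey = (0.6203,0.7844)
P = B + 1.40·ex + -3.27·ey = (0.2453,-5.0513)

0.25 -5.05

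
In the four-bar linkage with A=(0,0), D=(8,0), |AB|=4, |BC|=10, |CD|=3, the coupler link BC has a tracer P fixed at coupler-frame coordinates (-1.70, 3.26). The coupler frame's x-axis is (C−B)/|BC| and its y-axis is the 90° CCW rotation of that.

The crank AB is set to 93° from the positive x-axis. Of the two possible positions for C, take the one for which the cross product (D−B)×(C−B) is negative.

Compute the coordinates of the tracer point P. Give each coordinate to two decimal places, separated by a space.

0.78 7.53

A=(0,0), D=(8.00,0)
B = A + 4.00·(cos93°, sin93°) = (-0.2093, 3.9945)
|BD| = 9.1296
circle(B,10.00) ∩ circle(D,3.00): a=9.5486, h=2.9706
  candidates: C₊=(9.6765,2.4878) cross=27.120; C₋=(7.0770,-2.8545) cross=-27.120
  mode - wants cross < 0 → take C=(7.0770,-2.8545) (cross=-27.120)
ex = (C−B)/|BC| = (0.7286,-0.6849); ey = (0.6849,0.7286)
P = B + -1.70·ex + 3.26·ey = (0.7848,7.5342)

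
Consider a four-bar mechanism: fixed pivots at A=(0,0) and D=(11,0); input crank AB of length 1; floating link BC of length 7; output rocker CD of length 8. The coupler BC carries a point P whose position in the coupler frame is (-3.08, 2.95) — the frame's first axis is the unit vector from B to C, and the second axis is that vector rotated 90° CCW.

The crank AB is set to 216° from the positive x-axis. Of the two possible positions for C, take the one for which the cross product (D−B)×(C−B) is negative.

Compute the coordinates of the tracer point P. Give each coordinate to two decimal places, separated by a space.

-1.40 3.64

A=(0,0), D=(11.00,0)
B = A + 1.00·(cos216°, sin216°) = (-0.8090, -0.5878)
|BD| = 11.8236
circle(B,7.00) ∩ circle(D,8.00): a=5.2775, h=4.5987
  candidates: C₊=(4.2333,4.2676) cross=54.373; C₋=(4.6906,-4.9184) cross=-54.373
  mode - wants cross < 0 → take C=(4.6906,-4.9184) (cross=-54.373)
ex = (C−B)/|BC| = (0.7857,-0.6187); ey = (0.6187,0.7857)
P = B + -3.08·ex + 2.95·ey = (-1.4038,3.6354)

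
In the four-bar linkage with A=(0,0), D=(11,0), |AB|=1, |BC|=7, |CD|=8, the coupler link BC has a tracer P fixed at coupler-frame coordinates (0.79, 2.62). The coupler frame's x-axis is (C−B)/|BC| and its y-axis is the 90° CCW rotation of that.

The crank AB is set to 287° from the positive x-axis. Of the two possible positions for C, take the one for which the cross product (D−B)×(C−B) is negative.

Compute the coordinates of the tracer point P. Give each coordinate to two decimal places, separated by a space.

A=(0,0), D=(11.00,0)
B = A + 1.00·(cos287°, sin287°) = (0.2924, -0.9563)
|BD| = 10.7502
circle(B,7.00) ∩ circle(D,8.00): a=4.6775, h=5.2078
  candidates: C₊=(4.4880,4.6470) cross=55.985; C₋=(5.4146,-5.7274) cross=-55.985
  mode - wants cross < 0 → take C=(5.4146,-5.7274) (cross=-55.985)
ex = (C−B)/|BC| = (0.7317,-0.6816); ey = (0.6816,0.7317)
P = B + 0.79·ex + 2.62·ey = (2.6562,0.4224)

2.66 0.42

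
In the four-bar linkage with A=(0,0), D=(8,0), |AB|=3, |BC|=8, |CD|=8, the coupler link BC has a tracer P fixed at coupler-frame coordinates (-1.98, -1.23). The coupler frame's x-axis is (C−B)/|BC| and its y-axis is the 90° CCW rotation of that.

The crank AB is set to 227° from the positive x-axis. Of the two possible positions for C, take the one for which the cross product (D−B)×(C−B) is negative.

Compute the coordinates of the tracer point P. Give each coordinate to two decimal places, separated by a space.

-4.36 -1.96

A=(0,0), D=(8.00,0)
B = A + 3.00·(cos227°, sin227°) = (-2.0460, -2.1941)
|BD| = 10.2828
circle(B,8.00) ∩ circle(D,8.00): a=5.1414, h=6.1291
  candidates: C₊=(1.6692,4.8909) cross=63.024; C₋=(4.2848,-7.0850) cross=-63.024
  mode - wants cross < 0 → take C=(4.2848,-7.0850) (cross=-63.024)
ex = (C−B)/|BC| = (0.7913,-0.6114); ey = (0.6114,0.7913)
P = B + -1.98·ex + -1.23·ey = (-4.3648,-1.9569)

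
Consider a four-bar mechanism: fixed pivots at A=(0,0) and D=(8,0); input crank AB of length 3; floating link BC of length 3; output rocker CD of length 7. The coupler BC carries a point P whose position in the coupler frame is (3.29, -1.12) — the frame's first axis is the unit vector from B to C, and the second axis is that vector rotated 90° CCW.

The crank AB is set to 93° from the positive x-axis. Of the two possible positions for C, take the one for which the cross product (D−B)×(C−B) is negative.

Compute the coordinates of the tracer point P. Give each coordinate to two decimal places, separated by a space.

A=(0,0), D=(8.00,0)
B = A + 3.00·(cos93°, sin93°) = (-0.1570, 2.9959)
|BD| = 8.6898
circle(B,3.00) ∩ circle(D,7.00): a=2.0433, h=2.1965
  candidates: C₊=(2.5183,4.3533) cross=19.087; C₋=(1.0038,0.2296) cross=-19.087
  mode - wants cross < 0 → take C=(1.0038,0.2296) (cross=-19.087)
ex = (C−B)/|BC| = (0.3869,-0.9221); ey = (0.9221,0.3869)
P = B + 3.29·ex + -1.12·ey = (0.0832,-0.4712)

0.08 -0.47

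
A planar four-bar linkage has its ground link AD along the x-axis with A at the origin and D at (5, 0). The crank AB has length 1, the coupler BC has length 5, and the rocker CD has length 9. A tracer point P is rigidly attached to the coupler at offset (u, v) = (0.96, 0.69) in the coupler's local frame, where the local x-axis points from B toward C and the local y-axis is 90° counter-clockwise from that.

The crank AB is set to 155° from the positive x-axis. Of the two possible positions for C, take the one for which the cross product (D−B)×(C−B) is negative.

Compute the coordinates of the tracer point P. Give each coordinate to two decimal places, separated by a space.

-0.68 -0.74

A=(0,0), D=(5.00,0)
B = A + 1.00·(cos155°, sin155°) = (-0.9063, 0.4226)
|BD| = 5.9214
circle(B,5.00) ∩ circle(D,9.00): a=-1.7679, h=4.6770
  candidates: C₊=(-2.3359,5.2139) cross=27.695; C₋=(-3.0035,-4.1163) cross=-27.695
  mode - wants cross < 0 → take C=(-3.0035,-4.1163) (cross=-27.695)
ex = (C−B)/|BC| = (-0.4194,-0.9078); ey = (0.9078,-0.4194)
P = B + 0.96·ex + 0.69·ey = (-0.6826,-0.7383)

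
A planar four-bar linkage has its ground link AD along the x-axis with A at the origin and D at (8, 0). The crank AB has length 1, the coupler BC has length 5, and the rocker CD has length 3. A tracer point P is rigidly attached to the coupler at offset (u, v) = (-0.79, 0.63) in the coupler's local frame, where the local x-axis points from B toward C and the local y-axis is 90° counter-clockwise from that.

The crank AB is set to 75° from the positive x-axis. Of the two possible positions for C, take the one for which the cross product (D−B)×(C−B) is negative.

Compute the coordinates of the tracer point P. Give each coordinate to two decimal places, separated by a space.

-0.31 1.80

A=(0,0), D=(8.00,0)
B = A + 1.00·(cos75°, sin75°) = (0.2588, 0.9659)
|BD| = 7.8012
circle(B,5.00) ∩ circle(D,3.00): a=4.9261, h=0.8565
  candidates: C₊=(5.2531,1.2059) cross=6.682; C₋=(5.0409,-0.4940) cross=-6.682
  mode - wants cross < 0 → take C=(5.0409,-0.4940) (cross=-6.682)
ex = (C−B)/|BC| = (0.9564,-0.2920); ey = (0.2920,0.9564)
P = B + -0.79·ex + 0.63·ey = (-0.3128,1.7991)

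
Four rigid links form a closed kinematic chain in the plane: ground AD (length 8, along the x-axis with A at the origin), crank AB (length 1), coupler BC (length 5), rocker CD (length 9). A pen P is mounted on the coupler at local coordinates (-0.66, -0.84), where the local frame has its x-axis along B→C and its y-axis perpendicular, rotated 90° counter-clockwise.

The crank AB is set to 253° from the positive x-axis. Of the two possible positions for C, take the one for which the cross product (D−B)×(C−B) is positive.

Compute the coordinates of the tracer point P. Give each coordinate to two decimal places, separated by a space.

A=(0,0), D=(8.00,0)
B = A + 1.00·(cos253°, sin253°) = (-0.2924, -0.9563)
|BD| = 8.3473
circle(B,5.00) ∩ circle(D,9.00): a=0.8193, h=4.9324
  candidates: C₊=(-0.0435,4.0375) cross=41.173; C₋=(1.0866,-5.7624) cross=-41.173
  mode + wants cross > 0 → take C=(-0.0435,4.0375) (cross=41.173)
ex = (C−B)/|BC| = (0.0498,0.9988); ey = (-0.9988,0.0498)
P = B + -0.66·ex + -0.84·ey = (0.5137,-1.6573)

0.51 -1.66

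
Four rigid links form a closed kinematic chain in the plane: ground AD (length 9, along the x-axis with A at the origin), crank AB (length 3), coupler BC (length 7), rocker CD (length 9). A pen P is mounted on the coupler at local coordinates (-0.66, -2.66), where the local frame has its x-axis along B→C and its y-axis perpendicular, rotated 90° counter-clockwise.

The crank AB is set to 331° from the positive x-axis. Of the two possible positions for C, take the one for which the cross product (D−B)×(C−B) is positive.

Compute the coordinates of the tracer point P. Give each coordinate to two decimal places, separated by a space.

A=(0,0), D=(9.00,0)
B = A + 3.00·(cos331°, sin331°) = (2.6239, -1.4544)
|BD| = 6.5399
circle(B,7.00) ∩ circle(D,9.00): a=0.8234, h=6.9514
  candidates: C₊=(1.8807,5.5060) cross=45.462; C₋=(4.9726,-8.0486) cross=-45.462
  mode + wants cross > 0 → take C=(1.8807,5.5060) (cross=45.462)
ex = (C−B)/|BC| = (-0.1062,0.9943); ey = (-0.9943,-0.1062)
P = B + -0.66·ex + -2.66·ey = (5.3389,-1.8283)

5.34 -1.83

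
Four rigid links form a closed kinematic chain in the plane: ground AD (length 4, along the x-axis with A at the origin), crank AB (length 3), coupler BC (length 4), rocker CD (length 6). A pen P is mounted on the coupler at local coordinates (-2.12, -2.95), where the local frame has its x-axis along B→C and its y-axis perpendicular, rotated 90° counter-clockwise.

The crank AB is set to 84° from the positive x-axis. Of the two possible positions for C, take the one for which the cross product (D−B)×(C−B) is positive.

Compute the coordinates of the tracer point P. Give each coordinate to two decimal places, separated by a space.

A=(0,0), D=(4.00,0)
B = A + 3.00·(cos84°, sin84°) = (0.3136, 2.9836)
|BD| = 4.7425
circle(B,4.00) ∩ circle(D,6.00): a=0.2627, h=3.9914
  candidates: C₊=(3.0288,5.9209) cross=18.929; C₋=(-1.9933,-0.2842) cross=-18.929
  mode + wants cross > 0 → take C=(3.0288,5.9209) (cross=18.929)
ex = (C−B)/|BC| = (0.6788,0.7343); ey = (-0.7343,0.6788)
P = B + -2.12·ex + -2.95·ey = (1.0408,-0.5757)

1.04 -0.58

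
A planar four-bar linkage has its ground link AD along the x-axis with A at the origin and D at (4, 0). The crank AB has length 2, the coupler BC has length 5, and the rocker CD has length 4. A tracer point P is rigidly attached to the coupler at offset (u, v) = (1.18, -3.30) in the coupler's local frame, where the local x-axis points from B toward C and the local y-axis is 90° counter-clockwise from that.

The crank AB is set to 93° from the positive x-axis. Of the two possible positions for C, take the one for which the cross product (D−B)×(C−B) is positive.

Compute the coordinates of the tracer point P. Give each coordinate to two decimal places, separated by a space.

A=(0,0), D=(4.00,0)
B = A + 2.00·(cos93°, sin93°) = (-0.1047, 1.9973)
|BD| = 4.5648
circle(B,5.00) ∩ circle(D,4.00): a=3.2682, h=3.7840
  candidates: C₊=(4.4897,3.9699) cross=17.273; C₋=(1.1785,-2.8353) cross=-17.273
  mode + wants cross > 0 → take C=(4.4897,3.9699) (cross=17.273)
ex = (C−B)/|BC| = (0.9189,0.3945); ey = (-0.3945,0.9189)
P = B + 1.18·ex + -3.30·ey = (2.2816,-0.5695)

2.28 -0.57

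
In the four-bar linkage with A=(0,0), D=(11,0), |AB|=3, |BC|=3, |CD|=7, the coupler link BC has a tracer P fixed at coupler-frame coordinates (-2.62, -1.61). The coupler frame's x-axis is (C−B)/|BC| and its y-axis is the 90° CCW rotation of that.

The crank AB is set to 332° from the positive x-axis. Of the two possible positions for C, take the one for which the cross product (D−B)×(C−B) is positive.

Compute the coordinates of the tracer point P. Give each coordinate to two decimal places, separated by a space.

A=(0,0), D=(11.00,0)
B = A + 3.00·(cos332°, sin332°) = (2.6488, -1.4084)
|BD| = 8.4691
circle(B,3.00) ∩ circle(D,7.00): a=1.8730, h=2.3435
  candidates: C₊=(4.1061,1.2139) cross=19.847; C₋=(4.8855,-3.4078) cross=-19.847
  mode + wants cross > 0 → take C=(4.1061,1.2139) (cross=19.847)
ex = (C−B)/|BC| = (0.4857,0.8741); ey = (-0.8741,0.4857)
P = B + -2.62·ex + -1.61·ey = (2.7835,-4.4806)

2.78 -4.48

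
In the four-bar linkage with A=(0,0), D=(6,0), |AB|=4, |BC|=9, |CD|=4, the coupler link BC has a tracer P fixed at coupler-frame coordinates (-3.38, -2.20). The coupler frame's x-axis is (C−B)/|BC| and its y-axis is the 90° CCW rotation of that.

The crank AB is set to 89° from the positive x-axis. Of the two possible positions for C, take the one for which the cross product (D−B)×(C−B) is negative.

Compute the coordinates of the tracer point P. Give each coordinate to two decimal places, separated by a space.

-3.54 5.80

A=(0,0), D=(6.00,0)
B = A + 4.00·(cos89°, sin89°) = (0.0698, 3.9994)
|BD| = 7.1528
circle(B,9.00) ∩ circle(D,4.00): a=8.1201, h=3.8813
  candidates: C₊=(8.9721,2.6770) cross=27.762; C₋=(4.6318,-3.7587) cross=-27.762
  mode - wants cross < 0 → take C=(4.6318,-3.7587) (cross=-27.762)
ex = (C−B)/|BC| = (0.5069,-0.8620); ey = (0.8620,0.5069)
P = B + -3.38·ex + -2.20·ey = (-3.5399,5.7978)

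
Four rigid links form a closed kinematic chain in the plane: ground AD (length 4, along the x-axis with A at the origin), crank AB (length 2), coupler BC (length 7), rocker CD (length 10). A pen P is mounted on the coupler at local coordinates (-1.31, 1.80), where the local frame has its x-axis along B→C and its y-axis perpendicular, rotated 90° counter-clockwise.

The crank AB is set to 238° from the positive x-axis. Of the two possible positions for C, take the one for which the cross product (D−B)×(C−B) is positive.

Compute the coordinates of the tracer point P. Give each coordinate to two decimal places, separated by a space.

A=(0,0), D=(4.00,0)
B = A + 2.00·(cos238°, sin238°) = (-1.0598, -1.6961)
|BD| = 5.3365
circle(B,7.00) ∩ circle(D,10.00): a=-2.1101, h=6.6744
  candidates: C₊=(-5.1818,3.9616) cross=35.618; C₋=(-0.9392,-8.6951) cross=-35.618
  mode + wants cross > 0 → take C=(-5.1818,3.9616) (cross=35.618)
ex = (C−B)/|BC| = (-0.5889,0.8082); ey = (-0.8082,-0.5889)
P = B + -1.31·ex + 1.80·ey = (-1.7433,-3.8148)

-1.74 -3.81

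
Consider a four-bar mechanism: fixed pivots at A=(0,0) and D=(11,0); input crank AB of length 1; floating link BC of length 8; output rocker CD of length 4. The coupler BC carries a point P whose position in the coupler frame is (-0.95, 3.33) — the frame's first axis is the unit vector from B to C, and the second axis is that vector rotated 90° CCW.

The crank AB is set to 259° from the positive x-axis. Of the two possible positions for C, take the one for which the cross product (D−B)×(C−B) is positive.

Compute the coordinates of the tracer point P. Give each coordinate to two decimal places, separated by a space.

A=(0,0), D=(11.00,0)
B = A + 1.00·(cos259°, sin259°) = (-0.1908, -0.9816)
|BD| = 11.2338
circle(B,8.00) ∩ circle(D,4.00): a=7.7533, h=1.9714
  candidates: C₊=(7.3606,1.6597) cross=22.146; C₋=(7.7051,-2.2680) cross=-22.146
  mode + wants cross > 0 → take C=(7.3606,1.6597) (cross=22.146)
ex = (C−B)/|BC| = (0.9439,0.3302); ey = (-0.3302,0.9439)
P = B + -0.95·ex + 3.33·ey = (-2.1870,1.8480)

-2.19 1.85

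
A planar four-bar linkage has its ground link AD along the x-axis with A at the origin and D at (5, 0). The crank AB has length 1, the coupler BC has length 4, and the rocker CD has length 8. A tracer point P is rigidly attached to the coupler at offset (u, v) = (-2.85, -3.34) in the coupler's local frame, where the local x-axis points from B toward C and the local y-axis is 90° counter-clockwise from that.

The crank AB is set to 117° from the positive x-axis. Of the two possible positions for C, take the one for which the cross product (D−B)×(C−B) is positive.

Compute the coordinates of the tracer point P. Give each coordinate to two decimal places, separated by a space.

3.48 -1.07

A=(0,0), D=(5.00,0)
B = A + 1.00·(cos117°, sin117°) = (-0.4540, 0.8910)
|BD| = 5.5263
circle(B,4.00) ∩ circle(D,8.00): a=-1.5797, h=3.6748
  candidates: C₊=(-1.4206,4.7725) cross=20.308; C₋=(-2.6055,-2.4811) cross=-20.308
  mode + wants cross > 0 → take C=(-1.4206,4.7725) (cross=20.308)
ex = (C−B)/|BC| = (-0.2416,0.9704); ey = (-0.9704,-0.2416)
P = B + -2.85·ex + -3.34·ey = (3.4757,-1.0675)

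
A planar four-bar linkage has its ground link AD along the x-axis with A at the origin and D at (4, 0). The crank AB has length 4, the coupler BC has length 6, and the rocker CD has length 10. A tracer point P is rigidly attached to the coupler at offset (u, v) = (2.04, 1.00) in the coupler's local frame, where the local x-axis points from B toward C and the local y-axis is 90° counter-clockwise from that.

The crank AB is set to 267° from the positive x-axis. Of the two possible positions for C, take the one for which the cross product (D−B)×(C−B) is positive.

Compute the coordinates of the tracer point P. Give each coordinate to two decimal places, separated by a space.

A=(0,0), D=(4.00,0)
B = A + 4.00·(cos267°, sin267°) = (-0.2093, -3.9945)
|BD| = 5.8030
circle(B,6.00) ∩ circle(D,10.00): a=-2.6129, h=5.4012
  candidates: C₊=(-5.8226,-1.8752) cross=31.343; C₋=(1.6133,-9.7110) cross=-31.343
  mode + wants cross > 0 → take C=(-5.8226,-1.8752) (cross=31.343)
ex = (C−B)/|BC| = (-0.9355,0.3532); ey = (-0.3532,-0.9355)
P = B + 2.04·ex + 1.00·ey = (-2.4711,-4.2095)

-2.47 -4.21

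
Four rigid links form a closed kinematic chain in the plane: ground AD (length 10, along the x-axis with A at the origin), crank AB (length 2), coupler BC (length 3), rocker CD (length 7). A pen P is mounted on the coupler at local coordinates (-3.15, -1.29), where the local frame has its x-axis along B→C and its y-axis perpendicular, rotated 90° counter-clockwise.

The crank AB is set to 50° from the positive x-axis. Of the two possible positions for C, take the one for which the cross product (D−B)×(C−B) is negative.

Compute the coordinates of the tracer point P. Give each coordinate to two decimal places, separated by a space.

-1.62 3.31

A=(0,0), D=(10.00,0)
B = A + 2.00·(cos50°, sin50°) = (1.2856, 1.5321)
|BD| = 8.8481
circle(B,3.00) ∩ circle(D,7.00): a=2.1637, h=2.0781
  candidates: C₊=(3.7764,3.2042) cross=18.387; C₋=(3.0567,-0.8893) cross=-18.387
  mode - wants cross < 0 → take C=(3.0567,-0.8893) (cross=-18.387)
ex = (C−B)/|BC| = (0.5904,-0.8071); ey = (0.8071,0.5904)
P = B + -3.15·ex + -1.29·ey = (-1.6153,3.3129)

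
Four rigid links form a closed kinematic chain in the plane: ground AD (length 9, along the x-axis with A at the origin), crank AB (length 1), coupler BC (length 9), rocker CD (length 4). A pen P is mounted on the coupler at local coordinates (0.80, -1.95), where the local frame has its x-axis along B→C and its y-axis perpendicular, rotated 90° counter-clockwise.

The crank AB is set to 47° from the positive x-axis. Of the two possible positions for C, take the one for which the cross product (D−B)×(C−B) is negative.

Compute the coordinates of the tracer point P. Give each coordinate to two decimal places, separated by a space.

0.35 -1.35

A=(0,0), D=(9.00,0)
B = A + 1.00·(cos47°, sin47°) = (0.6820, 0.7314)
|BD| = 8.3501
circle(B,9.00) ∩ circle(D,4.00): a=8.0672, h=3.9900
  candidates: C₊=(9.0677,3.9994) cross=33.317; C₋=(8.3687,-3.9499) cross=-33.317
  mode - wants cross < 0 → take C=(8.3687,-3.9499) (cross=-33.317)
ex = (C−B)/|BC| = (0.8541,-0.5201); ey = (0.5201,0.8541)
P = B + 0.80·ex + -1.95·ey = (0.3510,-1.3502)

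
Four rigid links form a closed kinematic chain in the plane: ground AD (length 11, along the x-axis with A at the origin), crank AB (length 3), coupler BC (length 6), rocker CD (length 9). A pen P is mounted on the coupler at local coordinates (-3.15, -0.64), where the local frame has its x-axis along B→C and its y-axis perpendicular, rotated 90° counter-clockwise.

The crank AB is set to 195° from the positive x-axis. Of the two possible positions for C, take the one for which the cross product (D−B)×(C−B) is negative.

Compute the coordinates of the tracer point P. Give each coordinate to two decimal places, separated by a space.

-6.04 -0.09

A=(0,0), D=(11.00,0)
B = A + 3.00·(cos195°, sin195°) = (-2.8978, -0.7765)
|BD| = 13.9195
circle(B,6.00) ∩ circle(D,9.00): a=5.3433, h=2.7293
  candidates: C₊=(2.2849,2.2467) cross=37.991; C₋=(2.5894,-3.2035) cross=-37.991
  mode - wants cross < 0 → take C=(2.5894,-3.2035) (cross=-37.991)
ex = (C−B)/|BC| = (0.9145,-0.4045); ey = (0.4045,0.9145)
P = B + -3.15·ex + -0.64·ey = (-6.0374,-0.0876)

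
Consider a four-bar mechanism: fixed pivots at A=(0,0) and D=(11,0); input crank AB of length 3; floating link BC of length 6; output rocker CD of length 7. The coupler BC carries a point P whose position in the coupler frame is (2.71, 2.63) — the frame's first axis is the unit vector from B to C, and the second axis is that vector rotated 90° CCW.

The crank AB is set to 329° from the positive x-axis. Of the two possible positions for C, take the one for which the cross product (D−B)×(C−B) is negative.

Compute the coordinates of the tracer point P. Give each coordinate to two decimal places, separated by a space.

6.35 -1.51

A=(0,0), D=(11.00,0)
B = A + 3.00·(cos329°, sin329°) = (2.5715, -1.5451)
|BD| = 8.5690
circle(B,6.00) ∩ circle(D,7.00): a=3.5259, h=4.8547
  candidates: C₊=(5.1643,3.8658) cross=41.599; C₋=(6.9150,-5.6844) cross=-41.599
  mode - wants cross < 0 → take C=(6.9150,-5.6844) (cross=-41.599)
ex = (C−B)/|BC| = (0.7239,-0.6899); ey = (0.6899,0.7239)
P = B + 2.71·ex + 2.63·ey = (6.3477,-1.5108)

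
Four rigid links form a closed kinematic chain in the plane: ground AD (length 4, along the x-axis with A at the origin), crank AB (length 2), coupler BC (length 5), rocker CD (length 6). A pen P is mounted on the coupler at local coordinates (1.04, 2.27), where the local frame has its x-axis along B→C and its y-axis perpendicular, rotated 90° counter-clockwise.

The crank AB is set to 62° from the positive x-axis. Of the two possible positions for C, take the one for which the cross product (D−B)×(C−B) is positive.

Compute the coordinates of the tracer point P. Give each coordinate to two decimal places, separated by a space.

-0.42 3.86

A=(0,0), D=(4.00,0)
B = A + 2.00·(cos62°, sin62°) = (0.9389, 1.7659)
|BD| = 3.5339
circle(B,5.00) ∩ circle(D,6.00): a=0.2106, h=4.9956
  candidates: C₊=(3.6177,5.9878) cross=17.654; C₋=(-1.3749,-2.6665) cross=-17.654
  mode + wants cross > 0 → take C=(3.6177,5.9878) (cross=17.654)
ex = (C−B)/|BC| = (0.5357,0.8444); ey = (-0.8444,0.5357)
P = B + 1.04·ex + 2.27·ey = (-0.4206,3.8602)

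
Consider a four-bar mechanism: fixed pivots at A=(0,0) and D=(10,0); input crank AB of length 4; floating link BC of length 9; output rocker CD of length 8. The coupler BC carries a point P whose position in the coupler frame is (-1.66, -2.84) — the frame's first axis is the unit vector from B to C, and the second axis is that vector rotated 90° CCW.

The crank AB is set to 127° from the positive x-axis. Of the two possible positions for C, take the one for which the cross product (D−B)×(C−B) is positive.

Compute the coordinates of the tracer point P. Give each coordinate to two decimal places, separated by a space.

-2.78 -0.07

A=(0,0), D=(10.00,0)
B = A + 4.00·(cos127°, sin127°) = (-2.4073, 3.1945)
|BD| = 12.8119
circle(B,9.00) ∩ circle(D,8.00): a=7.0694, h=5.5699
  candidates: C₊=(5.8277,6.8258) cross=71.361; C₋=(3.0501,-3.9621) cross=-71.361
  mode + wants cross > 0 → take C=(5.8277,6.8258) (cross=71.361)
ex = (C−B)/|BC| = (0.9150,0.4035); ey = (-0.4035,0.9150)
P = B + -1.66·ex + -2.84·ey = (-2.7803,-0.0738)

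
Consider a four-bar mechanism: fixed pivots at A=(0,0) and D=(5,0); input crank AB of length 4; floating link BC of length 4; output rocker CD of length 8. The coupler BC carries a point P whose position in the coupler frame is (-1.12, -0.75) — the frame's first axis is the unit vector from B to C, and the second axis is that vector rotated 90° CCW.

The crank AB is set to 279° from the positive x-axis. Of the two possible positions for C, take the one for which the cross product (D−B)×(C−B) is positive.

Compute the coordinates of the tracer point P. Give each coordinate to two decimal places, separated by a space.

1.97 -3.90

A=(0,0), D=(5.00,0)
B = A + 4.00·(cos279°, sin279°) = (0.6257, -3.9508)
|BD| = 5.8943
circle(B,4.00) ∩ circle(D,8.00): a=-1.1246, h=3.8387
  candidates: C₊=(-2.7818,-1.8558) cross=22.626; C₋=(2.3641,-7.5533) cross=-22.626
  mode + wants cross > 0 → take C=(-2.7818,-1.8558) (cross=22.626)
ex = (C−B)/|BC| = (-0.8519,0.5237); ey = (-0.5237,-0.8519)
P = B + -1.12·ex + -0.75·ey = (1.9726,-3.8984)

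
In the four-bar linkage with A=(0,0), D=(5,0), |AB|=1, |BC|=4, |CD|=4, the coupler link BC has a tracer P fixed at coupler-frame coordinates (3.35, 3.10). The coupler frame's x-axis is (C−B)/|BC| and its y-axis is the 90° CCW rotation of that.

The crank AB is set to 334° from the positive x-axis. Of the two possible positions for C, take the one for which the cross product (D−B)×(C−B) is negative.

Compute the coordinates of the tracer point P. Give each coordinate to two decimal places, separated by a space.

5.39 -1.24

A=(0,0), D=(5.00,0)
B = A + 1.00·(cos334°, sin334°) = (0.8988, -0.4384)
|BD| = 4.1246
circle(B,4.00) ∩ circle(D,4.00): a=2.0623, h=3.4274
  candidates: C₊=(2.5851,3.1888) cross=14.136; C₋=(3.3137,-3.6272) cross=-14.136
  mode - wants cross < 0 → take C=(3.3137,-3.6272) (cross=-14.136)
ex = (C−B)/|BC| = (0.6037,-0.7972); ey = (0.7972,0.6037)
P = B + 3.35·ex + 3.10·ey = (5.3926,-1.2375)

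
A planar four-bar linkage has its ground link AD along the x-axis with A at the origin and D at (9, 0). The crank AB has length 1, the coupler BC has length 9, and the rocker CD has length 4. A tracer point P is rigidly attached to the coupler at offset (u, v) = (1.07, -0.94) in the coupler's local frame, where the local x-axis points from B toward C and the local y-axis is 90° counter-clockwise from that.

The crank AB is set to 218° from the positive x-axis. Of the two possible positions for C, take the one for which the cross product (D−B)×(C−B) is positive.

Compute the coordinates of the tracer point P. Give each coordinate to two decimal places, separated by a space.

A=(0,0), D=(9.00,0)
B = A + 1.00·(cos218°, sin218°) = (-0.7880, -0.6157)
|BD| = 9.8074
circle(B,9.00) ∩ circle(D,4.00): a=8.2175, h=3.6705
  candidates: C₊=(7.1829,3.5634) cross=35.998; C₋=(7.6437,-3.7630) cross=-35.998
  mode + wants cross > 0 → take C=(7.1829,3.5634) (cross=35.998)
ex = (C−B)/|BC| = (0.8857,0.4643); ey = (-0.4643,0.8857)
P = B + 1.07·ex + -0.94·ey = (0.5961,-0.9513)

0.60 -0.95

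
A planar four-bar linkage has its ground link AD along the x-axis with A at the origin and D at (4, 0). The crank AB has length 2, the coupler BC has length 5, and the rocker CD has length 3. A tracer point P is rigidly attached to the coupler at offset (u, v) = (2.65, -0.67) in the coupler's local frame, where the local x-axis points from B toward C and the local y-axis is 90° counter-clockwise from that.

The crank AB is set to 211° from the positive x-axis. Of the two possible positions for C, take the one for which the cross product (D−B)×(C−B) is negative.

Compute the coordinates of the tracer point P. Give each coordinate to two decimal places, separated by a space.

A=(0,0), D=(4.00,0)
B = A + 2.00·(cos211°, sin211°) = (-1.7143, -1.0301)
|BD| = 5.8064
circle(B,5.00) ∩ circle(D,3.00): a=4.2810, h=2.5832
  candidates: C₊=(2.0405,2.2716) cross=14.999; C₋=(2.9570,-2.8129) cross=-14.999
  mode - wants cross < 0 → take C=(2.9570,-2.8129) (cross=-14.999)
ex = (C−B)/|BC| = (0.9343,-0.3566); ey = (0.3566,0.9343)
P = B + 2.65·ex + -0.67·ey = (0.5226,-2.6009)

0.52 -2.60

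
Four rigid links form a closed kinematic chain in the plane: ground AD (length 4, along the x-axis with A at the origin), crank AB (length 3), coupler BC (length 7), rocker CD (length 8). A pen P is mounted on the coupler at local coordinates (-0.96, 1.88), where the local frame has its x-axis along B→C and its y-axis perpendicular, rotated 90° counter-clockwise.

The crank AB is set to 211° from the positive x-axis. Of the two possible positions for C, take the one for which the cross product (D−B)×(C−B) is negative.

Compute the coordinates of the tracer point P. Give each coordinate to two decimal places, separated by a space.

-1.49 0.27

A=(0,0), D=(4.00,0)
B = A + 3.00·(cos211°, sin211°) = (-2.5715, -1.5451)
|BD| = 6.7507
circle(B,7.00) ∩ circle(D,8.00): a=2.2644, h=6.6236
  candidates: C₊=(-1.8833,5.4210) cross=44.714; C₋=(1.1488,-7.4747) cross=-44.714
  mode - wants cross < 0 → take C=(1.1488,-7.4747) (cross=-44.714)
ex = (C−B)/|BC| = (0.5315,-0.8471); ey = (0.8471,0.5315)
P = B + -0.96·ex + 1.88·ey = (-1.4892,0.2672)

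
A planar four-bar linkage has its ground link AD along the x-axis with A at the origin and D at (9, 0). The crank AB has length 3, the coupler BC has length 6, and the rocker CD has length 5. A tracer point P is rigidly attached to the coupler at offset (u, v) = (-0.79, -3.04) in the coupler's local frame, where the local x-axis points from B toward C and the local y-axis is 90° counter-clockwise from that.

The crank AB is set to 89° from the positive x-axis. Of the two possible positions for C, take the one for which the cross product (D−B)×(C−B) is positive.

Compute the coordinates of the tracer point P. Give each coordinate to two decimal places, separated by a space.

-0.23 -0.13

A=(0,0), D=(9.00,0)
B = A + 3.00·(cos89°, sin89°) = (0.0524, 2.9995)
|BD| = 9.4370
circle(B,6.00) ∩ circle(D,5.00): a=5.3013, h=2.8100
  candidates: C₊=(5.9719,3.9788) cross=26.518; C₋=(4.1856,-1.3497) cross=-26.518
  mode + wants cross > 0 → take C=(5.9719,3.9788) (cross=26.518)
ex = (C−B)/|BC| = (0.9866,0.1632); ey = (-0.1632,0.9866)
P = B + -0.79·ex + -3.04·ey = (-0.2309,-0.1286)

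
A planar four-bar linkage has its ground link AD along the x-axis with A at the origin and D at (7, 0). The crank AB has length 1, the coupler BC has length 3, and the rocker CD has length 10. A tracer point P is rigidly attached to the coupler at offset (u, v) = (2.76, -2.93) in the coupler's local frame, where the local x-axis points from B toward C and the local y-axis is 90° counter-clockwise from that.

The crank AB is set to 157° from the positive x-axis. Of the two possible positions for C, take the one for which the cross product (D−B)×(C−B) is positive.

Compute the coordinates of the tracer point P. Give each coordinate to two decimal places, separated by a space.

0.01 4.31

A=(0,0), D=(7.00,0)
B = A + 1.00·(cos157°, sin157°) = (-0.9205, 0.3907)
|BD| = 7.9301
circle(B,3.00) ∩ circle(D,10.00): a=-1.7725, h=2.4204
  candidates: C₊=(-2.5716,2.8955) cross=19.194; C₋=(-2.8101,-1.9393) cross=-19.194
  mode + wants cross > 0 → take C=(-2.5716,2.8955) (cross=19.194)
ex = (C−B)/|BC| = (-0.5504,0.8349); ey = (-0.8349,-0.5504)
P = B + 2.76·ex + -2.93·ey = (0.0068,4.3077)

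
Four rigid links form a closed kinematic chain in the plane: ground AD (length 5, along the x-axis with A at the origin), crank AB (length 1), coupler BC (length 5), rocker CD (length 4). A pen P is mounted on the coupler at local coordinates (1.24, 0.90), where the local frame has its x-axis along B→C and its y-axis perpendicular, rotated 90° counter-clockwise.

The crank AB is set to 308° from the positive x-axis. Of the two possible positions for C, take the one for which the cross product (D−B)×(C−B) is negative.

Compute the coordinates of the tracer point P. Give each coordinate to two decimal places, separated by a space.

2.15 -0.88

A=(0,0), D=(5.00,0)
B = A + 1.00·(cos308°, sin308°) = (0.6157, -0.7880)
|BD| = 4.4546
circle(B,5.00) ∩ circle(D,4.00): a=3.2375, h=3.8103
  candidates: C₊=(3.1280,3.5349) cross=16.973; C₋=(4.4761,-3.9655) cross=-16.973
  mode - wants cross < 0 → take C=(4.4761,-3.9655) (cross=-16.973)
ex = (C−B)/|BC| = (0.7721,-0.6355); ey = (0.6355,0.7721)
P = B + 1.24·ex + 0.90·ey = (2.1450,-0.8812)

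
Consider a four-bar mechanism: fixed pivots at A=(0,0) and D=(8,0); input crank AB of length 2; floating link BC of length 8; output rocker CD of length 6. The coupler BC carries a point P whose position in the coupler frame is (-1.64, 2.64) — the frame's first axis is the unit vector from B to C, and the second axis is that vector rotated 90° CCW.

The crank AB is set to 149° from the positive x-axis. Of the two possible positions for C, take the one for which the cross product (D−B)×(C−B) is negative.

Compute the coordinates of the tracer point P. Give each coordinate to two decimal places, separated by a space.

-1.07 4.07

A=(0,0), D=(8.00,0)
B = A + 2.00·(cos149°, sin149°) = (-1.7143, 1.0301)
|BD| = 9.7688
circle(B,8.00) ∩ circle(D,6.00): a=6.3175, h=4.9080
  candidates: C₊=(5.0855,5.2446) cross=47.946; C₋=(4.0504,-4.5168) cross=-47.946
  mode - wants cross < 0 → take C=(4.0504,-4.5168) (cross=-47.946)
ex = (C−B)/|BC| = (0.7206,-0.6934); ey = (0.6934,0.7206)
P = B + -1.64·ex + 2.64·ey = (-1.0657,4.0696)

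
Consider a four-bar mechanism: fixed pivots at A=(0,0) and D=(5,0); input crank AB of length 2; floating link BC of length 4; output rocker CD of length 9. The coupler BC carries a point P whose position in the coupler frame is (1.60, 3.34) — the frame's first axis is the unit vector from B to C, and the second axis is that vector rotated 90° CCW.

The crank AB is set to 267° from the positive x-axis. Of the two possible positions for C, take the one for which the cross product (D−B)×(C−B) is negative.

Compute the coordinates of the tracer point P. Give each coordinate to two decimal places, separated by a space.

A=(0,0), D=(5.00,0)
B = A + 2.00·(cos267°, sin267°) = (-0.1047, -1.9973)
|BD| = 5.4815
circle(B,4.00) ∩ circle(D,9.00): a=-3.1883, h=2.4155
  candidates: C₊=(-3.9539,-0.9095) cross=13.241; C₋=(-2.1937,-5.4084) cross=-13.241
  mode - wants cross < 0 → take C=(-2.1937,-5.4084) (cross=-13.241)
ex = (C−B)/|BC| = (-0.5222,-0.8528); ey = (0.8528,-0.5222)
P = B + 1.60·ex + 3.34·ey = (1.9081,-5.1060)

1.91 -5.11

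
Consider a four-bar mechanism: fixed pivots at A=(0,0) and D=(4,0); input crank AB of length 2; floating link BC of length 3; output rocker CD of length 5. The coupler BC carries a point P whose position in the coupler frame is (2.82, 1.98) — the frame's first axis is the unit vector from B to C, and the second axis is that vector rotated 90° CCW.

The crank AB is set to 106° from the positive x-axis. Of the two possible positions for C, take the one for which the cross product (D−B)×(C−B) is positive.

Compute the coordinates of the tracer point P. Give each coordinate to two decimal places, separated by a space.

A=(0,0), D=(4.00,0)
B = A + 2.00·(cos106°, sin106°) = (-0.5513, 1.9225)
|BD| = 4.9407
circle(B,3.00) ∩ circle(D,5.00): a=0.8511, h=2.8767
  candidates: C₊=(1.3522,4.2413) cross=14.213; C₋=(-0.8866,-1.0587) cross=-14.213
  mode + wants cross > 0 → take C=(1.3522,4.2413) (cross=14.213)
ex = (C−B)/|BC| = (0.6345,0.7729); ey = (-0.7729,0.6345)
P = B + 2.82·ex + 1.98·ey = (-0.2925,5.3585)

-0.29 5.36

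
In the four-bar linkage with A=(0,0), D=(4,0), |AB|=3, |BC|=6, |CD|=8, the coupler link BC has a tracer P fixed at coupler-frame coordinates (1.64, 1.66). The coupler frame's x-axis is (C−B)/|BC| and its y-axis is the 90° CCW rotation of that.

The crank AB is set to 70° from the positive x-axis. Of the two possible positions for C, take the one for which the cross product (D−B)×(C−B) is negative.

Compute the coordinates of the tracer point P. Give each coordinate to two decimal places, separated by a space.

0.57 0.53

A=(0,0), D=(4.00,0)
B = A + 3.00·(cos70°, sin70°) = (1.0261, 2.8191)
|BD| = 4.0977
circle(B,6.00) ∩ circle(D,8.00): a=-1.3676, h=5.8421
  candidates: C₊=(4.0526,7.9998) cross=23.939; C₋=(-3.9856,-0.4799) cross=-23.939
  mode - wants cross < 0 → take C=(-3.9856,-0.4799) (cross=-23.939)
ex = (C−B)/|BC| = (-0.8353,-0.5498); ey = (0.5498,-0.8353)
P = B + 1.64·ex + 1.66·ey = (0.5689,0.5308)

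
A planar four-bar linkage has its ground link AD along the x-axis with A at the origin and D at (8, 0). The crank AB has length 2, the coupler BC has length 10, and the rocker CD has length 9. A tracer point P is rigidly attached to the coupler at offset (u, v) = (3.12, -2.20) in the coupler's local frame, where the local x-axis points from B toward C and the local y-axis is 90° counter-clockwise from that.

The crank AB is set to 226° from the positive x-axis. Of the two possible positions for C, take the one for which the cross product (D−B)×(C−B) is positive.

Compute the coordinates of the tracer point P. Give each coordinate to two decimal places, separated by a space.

A=(0,0), D=(8.00,0)
B = A + 2.00·(cos226°, sin226°) = (-1.3893, -1.4387)
|BD| = 9.4989
circle(B,10.00) ∩ circle(D,9.00): a=5.7496, h=8.1818
  candidates: C₊=(3.0547,7.5196) cross=77.718; C₋=(5.5331,-8.6553) cross=-77.718
  mode + wants cross > 0 → take C=(3.0547,7.5196) (cross=77.718)
ex = (C−B)/|BC| = (0.4444,0.8958); ey = (-0.8958,0.4444)
P = B + 3.12·ex + -2.20·ey = (1.9680,0.3786)

1.97 0.38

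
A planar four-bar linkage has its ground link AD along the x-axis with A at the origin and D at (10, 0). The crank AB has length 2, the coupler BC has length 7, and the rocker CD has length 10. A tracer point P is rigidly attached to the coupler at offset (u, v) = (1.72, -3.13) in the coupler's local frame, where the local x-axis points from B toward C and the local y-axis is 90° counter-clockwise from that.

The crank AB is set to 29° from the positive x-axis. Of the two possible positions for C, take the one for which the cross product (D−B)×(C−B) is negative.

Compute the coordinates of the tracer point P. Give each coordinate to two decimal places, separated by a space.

-1.31 -0.87

A=(0,0), D=(10.00,0)
B = A + 2.00·(cos29°, sin29°) = (1.7492, 0.9696)
|BD| = 8.3075
circle(B,7.00) ∩ circle(D,10.00): a=1.0843, h=6.9155
  candidates: C₊=(3.6332,7.7113) cross=57.451; C₋=(2.0189,-6.0252) cross=-57.451
  mode - wants cross < 0 → take C=(2.0189,-6.0252) (cross=-57.451)
ex = (C−B)/|BC| = (0.0385,-0.9993); ey = (0.9993,0.0385)
P = B + 1.72·ex + -3.13·ey = (-1.3122,-0.8697)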